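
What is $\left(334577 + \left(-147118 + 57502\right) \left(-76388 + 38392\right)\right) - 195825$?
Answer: $3405188288$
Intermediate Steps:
$\left(334577 + \left(-147118 + 57502\right) \left(-76388 + 38392\right)\right) - 195825 = \left(334577 - -3405049536\right) - 195825 = \left(334577 + 3405049536\right) - 195825 = 3405384113 - 195825 = 3405188288$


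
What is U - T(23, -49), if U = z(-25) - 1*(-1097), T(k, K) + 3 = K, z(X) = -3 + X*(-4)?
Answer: 1246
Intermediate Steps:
z(X) = -3 - 4*X
T(k, K) = -3 + K
U = 1194 (U = (-3 - 4*(-25)) - 1*(-1097) = (-3 + 100) + 1097 = 97 + 1097 = 1194)
U - T(23, -49) = 1194 - (-3 - 49) = 1194 - 1*(-52) = 1194 + 52 = 1246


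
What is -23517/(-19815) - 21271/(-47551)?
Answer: 513247244/314074355 ≈ 1.6342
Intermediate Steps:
-23517/(-19815) - 21271/(-47551) = -23517*(-1/19815) - 21271*(-1/47551) = 7839/6605 + 21271/47551 = 513247244/314074355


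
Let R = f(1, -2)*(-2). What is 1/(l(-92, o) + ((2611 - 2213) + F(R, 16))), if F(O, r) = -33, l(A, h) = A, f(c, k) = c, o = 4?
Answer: 1/273 ≈ 0.0036630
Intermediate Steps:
R = -2 (R = 1*(-2) = -2)
1/(l(-92, o) + ((2611 - 2213) + F(R, 16))) = 1/(-92 + ((2611 - 2213) - 33)) = 1/(-92 + (398 - 33)) = 1/(-92 + 365) = 1/273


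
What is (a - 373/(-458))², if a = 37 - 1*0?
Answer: 299947761/209764 ≈ 1429.9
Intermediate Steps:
a = 37 (a = 37 + 0 = 37)
(a - 373/(-458))² = (37 - 373/(-458))² = (37 - 373*(-1/458))² = (37 + 373/458)² = (17319/458)² = 299947761/209764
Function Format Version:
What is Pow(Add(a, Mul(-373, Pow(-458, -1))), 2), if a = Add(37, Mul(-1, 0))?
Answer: Rational(299947761, 209764) ≈ 1429.9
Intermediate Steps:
a = 37 (a = Add(37, 0) = 37)
Pow(Add(a, Mul(-373, Pow(-458, -1))), 2) = Pow(Add(37, Mul(-373, Pow(-458, -1))), 2) = Pow(Add(37, Mul(-373, Rational(-1, 458))), 2) = Pow(Add(37, Rational(373, 458)), 2) = Pow(Rational(17319, 458), 2) = Rational(299947761, 209764)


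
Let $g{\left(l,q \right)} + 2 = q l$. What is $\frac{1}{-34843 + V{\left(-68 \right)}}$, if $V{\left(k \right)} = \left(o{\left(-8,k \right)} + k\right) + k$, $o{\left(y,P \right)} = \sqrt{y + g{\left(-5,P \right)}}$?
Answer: $- \frac{34979}{1223530111} - \frac{\sqrt{330}}{1223530111} \approx -2.8603 \cdot 10^{-5}$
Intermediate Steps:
$g{\left(l,q \right)} = -2 + l q$ ($g{\left(l,q \right)} = -2 + q l = -2 + l q$)
$o{\left(y,P \right)} = \sqrt{-2 + y - 5 P}$ ($o{\left(y,P \right)} = \sqrt{y - \left(2 + 5 P\right)} = \sqrt{-2 + y - 5 P}$)
$V{\left(k \right)} = \sqrt{-10 - 5 k} + 2 k$ ($V{\left(k \right)} = \left(\sqrt{-2 - 8 - 5 k} + k\right) + k = \left(\sqrt{-10 - 5 k} + k\right) + k = \left(k + \sqrt{-10 - 5 k}\right) + k = \sqrt{-10 - 5 k} + 2 k$)
$\frac{1}{-34843 + V{\left(-68 \right)}} = \frac{1}{-34843 + \left(\sqrt{-10 - -340} + 2 \left(-68\right)\right)} = \frac{1}{-34843 - \left(136 - \sqrt{-10 + 340}\right)} = \frac{1}{-34843 - \left(136 - \sqrt{330}\right)} = \frac{1}{-34979 + \sqrt{330}}$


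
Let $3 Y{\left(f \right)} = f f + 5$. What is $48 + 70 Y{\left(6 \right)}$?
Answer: $\frac{3014}{3} \approx 1004.7$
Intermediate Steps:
$Y{\left(f \right)} = \frac{5}{3} + \frac{f^{2}}{3}$ ($Y{\left(f \right)} = \frac{f f + 5}{3} = \frac{f^{2} + 5}{3} = \frac{5 + f^{2}}{3} = \frac{5}{3} + \frac{f^{2}}{3}$)
$48 + 70 Y{\left(6 \right)} = 48 + 70 \left(\frac{5}{3} + \frac{6^{2}}{3}\right) = 48 + 70 \left(\frac{5}{3} + \frac{1}{3} \cdot 36\right) = 48 + 70 \left(\frac{5}{3} + 12\right) = 48 + 70 \cdot \frac{41}{3} = 48 + \frac{2870}{3} = \frac{3014}{3}$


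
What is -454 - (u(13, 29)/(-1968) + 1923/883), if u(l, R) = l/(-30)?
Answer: -23781618679/52132320 ≈ -456.18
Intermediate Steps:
u(l, R) = -l/30 (u(l, R) = l*(-1/30) = -l/30)
-454 - (u(13, 29)/(-1968) + 1923/883) = -454 - (-1/30*13/(-1968) + 1923/883) = -454 - (-13/30*(-1/1968) + 1923*(1/883)) = -454 - (13/59040 + 1923/883) = -454 - 1*113545399/52132320 = -454 - 113545399/52132320 = -23781618679/52132320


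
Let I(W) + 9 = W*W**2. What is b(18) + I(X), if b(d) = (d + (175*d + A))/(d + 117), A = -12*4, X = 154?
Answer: 32870503/9 ≈ 3.6523e+6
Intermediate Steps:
A = -48
b(d) = (-48 + 176*d)/(117 + d) (b(d) = (d + (175*d - 48))/(d + 117) = (d + (-48 + 175*d))/(117 + d) = (-48 + 176*d)/(117 + d))
I(W) = -9 + W**3 (I(W) = -9 + W*W**2 = -9 + W**3)
b(18) + I(X) = 16*(-3 + 11*18)/(117 + 18) + (-9 + 154**3) = 16*(-3 + 198)/135 + (-9 + 3652264) = 16*(1/135)*195 + 3652255 = 208/9 + 3652255 = 32870503/9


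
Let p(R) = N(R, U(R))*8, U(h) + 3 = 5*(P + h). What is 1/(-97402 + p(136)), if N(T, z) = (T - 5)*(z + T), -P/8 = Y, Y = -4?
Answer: 1/922302 ≈ 1.0842e-6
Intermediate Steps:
P = 32 (P = -8*(-4) = 32)
U(h) = 157 + 5*h (U(h) = -3 + 5*(32 + h) = -3 + (160 + 5*h) = 157 + 5*h)
N(T, z) = (-5 + T)*(T + z)
p(R) = -6280 - 240*R + 8*R² + 8*R*(157 + 5*R) (p(R) = (R² - 5*R - 5*(157 + 5*R) + R*(157 + 5*R))*8 = (R² - 5*R + (-785 - 25*R) + R*(157 + 5*R))*8 = (-785 + R² - 30*R + R*(157 + 5*R))*8 = -6280 - 240*R + 8*R² + 8*R*(157 + 5*R))
1/(-97402 + p(136)) = 1/(-97402 + (-6280 + 48*136² + 1016*136)) = 1/(-97402 + (-6280 + 48*18496 + 138176)) = 1/(-97402 + (-6280 + 887808 + 138176)) = 1/(-97402 + 1019704) = 1/922302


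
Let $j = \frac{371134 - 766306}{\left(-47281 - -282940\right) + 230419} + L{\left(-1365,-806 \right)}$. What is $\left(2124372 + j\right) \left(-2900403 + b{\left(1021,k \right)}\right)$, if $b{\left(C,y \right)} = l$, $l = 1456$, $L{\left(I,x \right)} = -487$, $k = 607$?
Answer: $- \frac{1434827552819707763}{233039} \approx -6.157 \cdot 10^{12}$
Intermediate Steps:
$b{\left(C,y \right)} = 1456$
$j = - \frac{113687579}{233039}$ ($j = \frac{371134 - 766306}{\left(-47281 - -282940\right) + 230419} - 487 = - \frac{395172}{\left(-47281 + 282940\right) + 230419} - 487 = - \frac{395172}{235659 + 230419} - 487 = - \frac{395172}{466078} - 487 = \left(-395172\right) \frac{1}{466078} - 487 = - \frac{197586}{233039} - 487 = - \frac{113687579}{233039} \approx -487.85$)
$\left(2124372 + j\right) \left(-2900403 + b{\left(1021,k \right)}\right) = \left(2124372 - \frac{113687579}{233039}\right) \left(-2900403 + 1456\right) = \frac{494947838929}{233039} \left(-2898947\right) = - \frac{1434827552819707763}{233039}$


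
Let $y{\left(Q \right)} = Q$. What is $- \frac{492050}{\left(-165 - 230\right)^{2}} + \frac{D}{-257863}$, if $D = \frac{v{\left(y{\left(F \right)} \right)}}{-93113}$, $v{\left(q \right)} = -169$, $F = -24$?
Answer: $- \frac{472572645023687}{149848890916079} \approx -3.1537$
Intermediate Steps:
$D = \frac{169}{93113}$ ($D = - \frac{169}{-93113} = \left(-169\right) \left(- \frac{1}{93113}\right) = \frac{169}{93113} \approx 0.001815$)
$- \frac{492050}{\left(-165 - 230\right)^{2}} + \frac{D}{-257863} = - \frac{492050}{\left(-165 - 230\right)^{2}} + \frac{169}{93113 \left(-257863\right)} = - \frac{492050}{\left(-395\right)^{2}} + \frac{169}{93113} \left(- \frac{1}{257863}\right) = - \frac{492050}{156025} - \frac{169}{24010397519} = \left(-492050\right) \frac{1}{156025} - \frac{169}{24010397519} = - \frac{19682}{6241} - \frac{169}{24010397519} = - \frac{472572645023687}{149848890916079}$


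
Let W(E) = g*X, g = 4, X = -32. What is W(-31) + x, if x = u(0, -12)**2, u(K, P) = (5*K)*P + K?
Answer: -128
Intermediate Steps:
u(K, P) = K + 5*K*P (u(K, P) = 5*K*P + K = K + 5*K*P)
W(E) = -128 (W(E) = 4*(-32) = -128)
x = 0 (x = (0*(1 + 5*(-12)))**2 = (0*(1 - 60))**2 = (0*(-59))**2 = 0**2 = 0)
W(-31) + x = -128 + 0 = -128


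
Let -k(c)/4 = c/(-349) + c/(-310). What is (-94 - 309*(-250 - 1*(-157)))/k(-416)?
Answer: -1549443085/548288 ≈ -2826.0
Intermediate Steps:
k(c) = 1318*c/54095 (k(c) = -4*(c/(-349) + c/(-310)) = -4*(c*(-1/349) + c*(-1/310)) = -4*(-c/349 - c/310) = -(-1318)*c/54095 = 1318*c/54095)
(-94 - 309*(-250 - 1*(-157)))/k(-416) = (-94 - 309*(-250 - 1*(-157)))/(((1318/54095)*(-416))) = (-94 - 309*(-250 + 157))/(-548288/54095) = (-94 - 309*(-93))*(-54095/548288) = (-94 + 28737)*(-54095/548288) = 28643*(-54095/548288) = -1549443085/548288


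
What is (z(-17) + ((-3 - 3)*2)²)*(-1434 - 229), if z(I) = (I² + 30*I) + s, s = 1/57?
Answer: 7297244/57 ≈ 1.2802e+5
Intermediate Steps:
s = 1/57 ≈ 0.017544
z(I) = 1/57 + I² + 30*I (z(I) = (I² + 30*I) + 1/57 = 1/57 + I² + 30*I)
(z(-17) + ((-3 - 3)*2)²)*(-1434 - 229) = ((1/57 + (-17)² + 30*(-17)) + ((-3 - 3)*2)²)*(-1434 - 229) = ((1/57 + 289 - 510) + (-6*2)²)*(-1663) = (-12596/57 + (-12)²)*(-1663) = (-12596/57 + 144)*(-1663) = -4388/57*(-1663) = 7297244/57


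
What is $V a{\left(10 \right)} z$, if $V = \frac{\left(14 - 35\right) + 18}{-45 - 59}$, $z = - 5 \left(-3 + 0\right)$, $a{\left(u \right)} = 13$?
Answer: $\frac{45}{8} \approx 5.625$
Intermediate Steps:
$z = 15$ ($z = \left(-5\right) \left(-3\right) = 15$)
$V = \frac{3}{104}$ ($V = \frac{\left(14 - 35\right) + 18}{-104} = \left(-21 + 18\right) \left(- \frac{1}{104}\right) = \left(-3\right) \left(- \frac{1}{104}\right) = \frac{3}{104} \approx 0.028846$)
$V a{\left(10 \right)} z = \frac{3}{104} \cdot 13 \cdot 15 = \frac{3}{8} \cdot 15 = \frac{45}{8}$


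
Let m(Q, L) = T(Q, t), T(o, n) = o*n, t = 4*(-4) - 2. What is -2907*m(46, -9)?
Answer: 2406996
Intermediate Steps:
t = -18 (t = -16 - 2 = -18)
T(o, n) = n*o
m(Q, L) = -18*Q
-2907*m(46, -9) = -(-52326)*46 = -2907*(-828) = 2406996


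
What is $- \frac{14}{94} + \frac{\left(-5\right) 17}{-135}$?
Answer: $\frac{610}{1269} \approx 0.48069$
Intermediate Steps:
$- \frac{14}{94} + \frac{\left(-5\right) 17}{-135} = \left(-14\right) \frac{1}{94} - - \frac{17}{27} = - \frac{7}{47} + \frac{17}{27} = \frac{610}{1269}$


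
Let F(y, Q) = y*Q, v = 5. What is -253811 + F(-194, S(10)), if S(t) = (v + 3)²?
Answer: -266227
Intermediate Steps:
S(t) = 64 (S(t) = (5 + 3)² = 8² = 64)
F(y, Q) = Q*y
-253811 + F(-194, S(10)) = -253811 + 64*(-194) = -253811 - 12416 = -266227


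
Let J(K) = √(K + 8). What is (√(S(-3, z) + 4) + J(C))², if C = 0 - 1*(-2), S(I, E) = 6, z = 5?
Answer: 40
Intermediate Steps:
C = 2 (C = 0 + 2 = 2)
J(K) = √(8 + K)
(√(S(-3, z) + 4) + J(C))² = (√(6 + 4) + √(8 + 2))² = (√10 + √10)² = (2*√10)² = 40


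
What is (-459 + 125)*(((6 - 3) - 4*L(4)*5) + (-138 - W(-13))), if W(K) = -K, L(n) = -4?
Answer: 22712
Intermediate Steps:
(-459 + 125)*(((6 - 3) - 4*L(4)*5) + (-138 - W(-13))) = (-459 + 125)*(((6 - 3) - (-16)*5) + (-138 - (-1)*(-13))) = -334*((3 - 4*(-20)) + (-138 - 1*13)) = -334*((3 + 80) + (-138 - 13)) = -334*(83 - 151) = -334*(-68) = 22712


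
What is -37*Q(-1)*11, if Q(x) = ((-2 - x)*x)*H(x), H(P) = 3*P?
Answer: 1221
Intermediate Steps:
Q(x) = 3*x²*(-2 - x) (Q(x) = ((-2 - x)*x)*(3*x) = (x*(-2 - x))*(3*x) = 3*x²*(-2 - x))
-37*Q(-1)*11 = -111*(-1)²*(-2 - 1*(-1))*11 = -111*(-2 + 1)*11 = -111*(-1)*11 = -37*(-3)*11 = 111*11 = 1221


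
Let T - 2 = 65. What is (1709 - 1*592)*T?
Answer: 74839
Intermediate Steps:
T = 67 (T = 2 + 65 = 67)
(1709 - 1*592)*T = (1709 - 1*592)*67 = (1709 - 592)*67 = 1117*67 = 74839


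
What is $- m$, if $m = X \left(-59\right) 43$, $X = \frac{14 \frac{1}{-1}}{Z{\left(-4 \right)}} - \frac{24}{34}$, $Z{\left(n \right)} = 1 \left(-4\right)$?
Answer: $\frac{241015}{34} \approx 7088.7$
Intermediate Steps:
$Z{\left(n \right)} = -4$
$X = \frac{95}{34}$ ($X = \frac{14 \frac{1}{-1}}{-4} - \frac{24}{34} = 14 \left(-1\right) \left(- \frac{1}{4}\right) - \frac{12}{17} = \left(-14\right) \left(- \frac{1}{4}\right) - \frac{12}{17} = \frac{7}{2} - \frac{12}{17} = \frac{95}{34} \approx 2.7941$)
$m = - \frac{241015}{34}$ ($m = \frac{95}{34} \left(-59\right) 43 = \left(- \frac{5605}{34}\right) 43 = - \frac{241015}{34} \approx -7088.7$)
$- m = \left(-1\right) \left(- \frac{241015}{34}\right) = \frac{241015}{34}$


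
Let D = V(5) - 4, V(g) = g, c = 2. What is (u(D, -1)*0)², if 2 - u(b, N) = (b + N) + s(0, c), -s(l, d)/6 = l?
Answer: 0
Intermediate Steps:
s(l, d) = -6*l
D = 1 (D = 5 - 4 = 1)
u(b, N) = 2 - N - b (u(b, N) = 2 - ((b + N) - 6*0) = 2 - ((N + b) + 0) = 2 - (N + b) = 2 + (-N - b) = 2 - N - b)
(u(D, -1)*0)² = ((2 - 1*(-1) - 1*1)*0)² = ((2 + 1 - 1)*0)² = (2*0)² = 0² = 0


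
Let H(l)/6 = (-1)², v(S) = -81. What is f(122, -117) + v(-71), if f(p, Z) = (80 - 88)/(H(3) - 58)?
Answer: -1051/13 ≈ -80.846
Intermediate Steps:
H(l) = 6 (H(l) = 6*(-1)² = 6*1 = 6)
f(p, Z) = 2/13 (f(p, Z) = (80 - 88)/(6 - 58) = -8/(-52) = -8*(-1/52) = 2/13)
f(122, -117) + v(-71) = 2/13 - 81 = -1051/13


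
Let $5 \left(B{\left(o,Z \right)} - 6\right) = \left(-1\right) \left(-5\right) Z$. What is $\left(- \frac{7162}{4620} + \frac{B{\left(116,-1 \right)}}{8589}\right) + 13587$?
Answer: $\frac{12835397651}{944790} \approx 13585.0$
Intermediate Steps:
$B{\left(o,Z \right)} = 6 + Z$ ($B{\left(o,Z \right)} = 6 + \frac{\left(-1\right) \left(-5\right) Z}{5} = 6 + \frac{5 Z}{5} = 6 + Z$)
$\left(- \frac{7162}{4620} + \frac{B{\left(116,-1 \right)}}{8589}\right) + 13587 = \left(- \frac{7162}{4620} + \frac{6 - 1}{8589}\right) + 13587 = \left(\left(-7162\right) \frac{1}{4620} + 5 \cdot \frac{1}{8589}\right) + 13587 = \left(- \frac{3581}{2310} + \frac{5}{8589}\right) + 13587 = - \frac{1464079}{944790} + 13587 = \frac{12835397651}{944790}$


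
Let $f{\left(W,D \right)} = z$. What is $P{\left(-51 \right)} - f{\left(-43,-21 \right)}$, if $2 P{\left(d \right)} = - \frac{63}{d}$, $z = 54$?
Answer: $- \frac{1815}{34} \approx -53.382$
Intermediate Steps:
$f{\left(W,D \right)} = 54$
$P{\left(d \right)} = - \frac{63}{2 d}$ ($P{\left(d \right)} = \frac{\left(-63\right) \frac{1}{d}}{2} = - \frac{63}{2 d}$)
$P{\left(-51 \right)} - f{\left(-43,-21 \right)} = - \frac{63}{2 \left(-51\right)} - 54 = \left(- \frac{63}{2}\right) \left(- \frac{1}{51}\right) - 54 = \frac{21}{34} - 54 = - \frac{1815}{34}$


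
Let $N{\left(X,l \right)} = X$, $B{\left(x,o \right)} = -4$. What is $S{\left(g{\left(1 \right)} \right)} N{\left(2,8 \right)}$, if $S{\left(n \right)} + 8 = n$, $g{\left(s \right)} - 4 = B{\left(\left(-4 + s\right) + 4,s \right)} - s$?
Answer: $-18$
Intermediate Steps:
$g{\left(s \right)} = - s$ ($g{\left(s \right)} = 4 - \left(4 + s\right) = - s$)
$S{\left(n \right)} = -8 + n$
$S{\left(g{\left(1 \right)} \right)} N{\left(2,8 \right)} = \left(-8 - 1\right) 2 = \left(-9\right) 2 = -18$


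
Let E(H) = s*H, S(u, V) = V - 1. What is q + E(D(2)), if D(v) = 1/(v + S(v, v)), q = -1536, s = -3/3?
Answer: -4609/3 ≈ -1536.3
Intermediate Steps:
s = -1 (s = -3*⅓ = -1)
S(u, V) = -1 + V
D(v) = 1/(-1 + 2*v) (D(v) = 1/(v + (-1 + v)) = 1/(-1 + 2*v))
E(H) = -H
q + E(D(2)) = -1536 - 1/(-1 + 2*2) = -1536 - 1/(-1 + 4) = -1536 - 1/3 = -1536 - 1*⅓ = -1536 - ⅓ = -4609/3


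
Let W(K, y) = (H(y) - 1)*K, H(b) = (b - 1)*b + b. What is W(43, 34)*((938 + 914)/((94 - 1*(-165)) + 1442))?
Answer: 4379980/81 ≈ 54074.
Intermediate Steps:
H(b) = b + b*(-1 + b) (H(b) = (-1 + b)*b + b = b*(-1 + b) + b = b + b*(-1 + b))
W(K, y) = K*(-1 + y**2) (W(K, y) = (y**2 - 1)*K = (-1 + y**2)*K = K*(-1 + y**2))
W(43, 34)*((938 + 914)/((94 - 1*(-165)) + 1442)) = (43*(-1 + 34**2))*((938 + 914)/((94 - 1*(-165)) + 1442)) = (43*(-1 + 1156))*(1852/((94 + 165) + 1442)) = (43*1155)*(1852/(259 + 1442)) = 49665*(1852/1701) = 4379980/81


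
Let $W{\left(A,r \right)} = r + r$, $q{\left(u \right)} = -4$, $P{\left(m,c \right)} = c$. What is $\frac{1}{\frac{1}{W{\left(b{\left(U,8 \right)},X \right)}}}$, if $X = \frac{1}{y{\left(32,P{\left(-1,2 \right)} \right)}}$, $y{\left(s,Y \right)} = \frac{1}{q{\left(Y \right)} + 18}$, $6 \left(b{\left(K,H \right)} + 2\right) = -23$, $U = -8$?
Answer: $28$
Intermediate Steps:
$b{\left(K,H \right)} = - \frac{35}{6}$ ($b{\left(K,H \right)} = -2 + \frac{1}{6} \left(-23\right) = -2 - \frac{23}{6} = - \frac{35}{6}$)
$y{\left(s,Y \right)} = \frac{1}{14}$ ($y{\left(s,Y \right)} = \frac{1}{-4 + 18} = \frac{1}{14}$)
$X = 14$ ($X = \frac{1}{\frac{1}{14}} = 14$)
$W{\left(A,r \right)} = 2 r$
$\frac{1}{\frac{1}{W{\left(b{\left(U,8 \right)},X \right)}}} = \frac{1}{\frac{1}{2 \cdot 14}} = \frac{1}{\frac{1}{28}} = 28$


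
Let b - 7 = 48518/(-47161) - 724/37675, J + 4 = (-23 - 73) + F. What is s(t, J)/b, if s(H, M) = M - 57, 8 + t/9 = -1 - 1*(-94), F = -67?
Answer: -56857301600/1510782073 ≈ -37.634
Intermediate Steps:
t = 765 (t = -72 + 9*(-1 - 1*(-94)) = -72 + 9*(-1 + 94) = -72 + 9*93 = -72 + 837 = 765)
J = -167 (J = -4 + ((-23 - 73) - 67) = -4 + (-96 - 67) = -4 - 163 = -167)
s(H, M) = -57 + M
b = 10575474511/1776790675 (b = 7 + (48518/(-47161) - 724/37675) = 7 + (48518*(-1/47161) - 724*1/37675) = 7 + (-48518/47161 - 724/37675) = 7 - 1862060214/1776790675 = 10575474511/1776790675 ≈ 5.9520)
s(t, J)/b = (-57 - 167)/(10575474511/1776790675) = -224*1776790675/10575474511 = -56857301600/1510782073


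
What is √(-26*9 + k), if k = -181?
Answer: I*√415 ≈ 20.372*I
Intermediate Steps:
√(-26*9 + k) = √(-26*9 - 181) = √(-234 - 181) = √(-415) = I*√415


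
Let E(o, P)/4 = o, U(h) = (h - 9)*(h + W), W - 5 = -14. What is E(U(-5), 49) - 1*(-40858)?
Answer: 41642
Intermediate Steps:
W = -9 (W = 5 - 14 = -9)
U(h) = (-9 + h)**2 (U(h) = (h - 9)*(h - 9) = (-9 + h)*(-9 + h) = (-9 + h)**2)
E(o, P) = 4*o
E(U(-5), 49) - 1*(-40858) = 4*(81 + (-5)**2 - 18*(-5)) - 1*(-40858) = 4*(81 + 25 + 90) + 40858 = 4*196 + 40858 = 784 + 40858 = 41642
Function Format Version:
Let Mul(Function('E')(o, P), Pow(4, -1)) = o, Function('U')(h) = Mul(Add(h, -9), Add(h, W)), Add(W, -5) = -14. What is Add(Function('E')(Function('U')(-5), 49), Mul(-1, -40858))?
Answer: 41642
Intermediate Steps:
W = -9 (W = Add(5, -14) = -9)
Function('U')(h) = Pow(Add(-9, h), 2) (Function('U')(h) = Mul(Add(h, -9), Add(h, -9)) = Mul(Add(-9, h), Add(-9, h)) = Pow(Add(-9, h), 2))
Function('E')(o, P) = Mul(4, o)
Add(Function('E')(Function('U')(-5), 49), Mul(-1, -40858)) = Add(Mul(4, Add(81, Pow(-5, 2), Mul(-18, -5))), Mul(-1, -40858)) = Add(Mul(4, Add(81, 25, 90)), 40858) = Add(Mul(4, 196), 40858) = Add(784, 40858) = 41642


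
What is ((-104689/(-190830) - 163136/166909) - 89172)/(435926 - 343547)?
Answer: -2840252829585419/2942386112894130 ≈ -0.96529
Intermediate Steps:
((-104689/(-190830) - 163136/166909) - 89172)/(435926 - 343547) = ((-104689*(-1/190830) - 163136*1/166909) - 89172)/92379 = ((104689/190830 - 163136/166909) - 89172)*(1/92379) = (-13657706579/31851244470 - 89172)*(1/92379) = -2840252829585419/31851244470*1/92379 = -2840252829585419/2942386112894130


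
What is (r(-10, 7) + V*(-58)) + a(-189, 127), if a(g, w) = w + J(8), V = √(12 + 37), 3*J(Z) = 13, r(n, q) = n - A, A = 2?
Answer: -860/3 ≈ -286.67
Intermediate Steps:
r(n, q) = -2 + n (r(n, q) = n - 1*2 = n - 2 = -2 + n)
J(Z) = 13/3 (J(Z) = (⅓)*13 = 13/3)
V = 7 (V = √49 = 7)
a(g, w) = 13/3 + w (a(g, w) = w + 13/3 = 13/3 + w)
(r(-10, 7) + V*(-58)) + a(-189, 127) = ((-2 - 10) + 7*(-58)) + (13/3 + 127) = (-12 - 406) + 394/3 = -418 + 394/3 = -860/3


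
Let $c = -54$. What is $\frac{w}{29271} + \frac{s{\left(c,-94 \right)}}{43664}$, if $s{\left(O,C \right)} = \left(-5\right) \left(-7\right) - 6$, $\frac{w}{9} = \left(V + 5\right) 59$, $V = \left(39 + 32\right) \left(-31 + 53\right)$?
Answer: $\frac{12110886329}{426029648} \approx 28.427$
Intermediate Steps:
$V = 1562$ ($V = 71 \cdot 22 = 1562$)
$w = 832077$ ($w = 9 \left(1562 + 5\right) 59 = 9 \cdot 1567 \cdot 59 = 9 \cdot 92453 = 832077$)
$s{\left(O,C \right)} = 29$ ($s{\left(O,C \right)} = 35 - 6 = 29$)
$\frac{w}{29271} + \frac{s{\left(c,-94 \right)}}{43664} = \frac{832077}{29271} + \frac{29}{43664} = 832077 \cdot \frac{1}{29271} + 29 \cdot \frac{1}{43664} = \frac{277359}{9757} + \frac{29}{43664} = \frac{12110886329}{426029648}$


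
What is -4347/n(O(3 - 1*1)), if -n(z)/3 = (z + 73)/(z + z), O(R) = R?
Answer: 1932/25 ≈ 77.280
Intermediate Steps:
n(z) = -3*(73 + z)/(2*z) (n(z) = -3*(z + 73)/(z + z) = -3*(73 + z)/(2*z))
-4347/n(O(3 - 1*1)) = -4347*2*(3 - 1*1)/(3*(-73 - (3 - 1*1))) = -4347*2*(3 - 1)/(3*(-73 - (3 - 1))) = -4347*4/(3*(-73 - 1*2)) = -4347*4/(3*(-73 - 2)) = -4347/((3/2)*(1/2)*(-75)) = -4347/(-225/4) = -4347*(-4/225) = 1932/25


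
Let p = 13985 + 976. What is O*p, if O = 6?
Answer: 89766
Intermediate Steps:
p = 14961
O*p = 6*14961 = 89766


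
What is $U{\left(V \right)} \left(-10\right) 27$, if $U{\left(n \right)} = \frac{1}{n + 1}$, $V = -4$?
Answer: $90$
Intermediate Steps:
$U{\left(n \right)} = \frac{1}{1 + n}$
$U{\left(V \right)} \left(-10\right) 27 = \frac{1}{1 - 4} \left(-10\right) 27 = \frac{1}{-3} \left(-10\right) 27 = \left(- \frac{1}{3}\right) \left(-10\right) 27 = \frac{10}{3} \cdot 27 = 90$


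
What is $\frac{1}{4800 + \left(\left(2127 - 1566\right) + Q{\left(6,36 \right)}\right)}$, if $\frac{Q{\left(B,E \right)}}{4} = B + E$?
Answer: $\frac{1}{5529} \approx 0.00018086$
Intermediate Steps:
$Q{\left(B,E \right)} = 4 B + 4 E$ ($Q{\left(B,E \right)} = 4 \left(B + E\right) = 4 B + 4 E$)
$\frac{1}{4800 + \left(\left(2127 - 1566\right) + Q{\left(6,36 \right)}\right)} = \frac{1}{4800 + \left(\left(2127 - 1566\right) + \left(4 \cdot 6 + 4 \cdot 36\right)\right)} = \frac{1}{4800 + \left(561 + \left(24 + 144\right)\right)} = \frac{1}{4800 + \left(561 + 168\right)} = \frac{1}{4800 + 729} = \frac{1}{5529}$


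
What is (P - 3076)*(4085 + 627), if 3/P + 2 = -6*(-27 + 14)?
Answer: -14493926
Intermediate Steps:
P = 3/76 (P = 3/(-2 - 6*(-27 + 14)) = 3/(-2 - 6*(-13)) = 3/(-2 + 78) = 3/76 ≈ 0.039474)
(P - 3076)*(4085 + 627) = (3/76 - 3076)*(4085 + 627) = -233773/76*4712 = -14493926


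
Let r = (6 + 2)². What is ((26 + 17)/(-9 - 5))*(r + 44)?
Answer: -2322/7 ≈ -331.71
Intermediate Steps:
r = 64 (r = 8² = 64)
((26 + 17)/(-9 - 5))*(r + 44) = ((26 + 17)/(-9 - 5))*(64 + 44) = (43/(-14))*108 = (43*(-1/14))*108 = -43/14*108 = -2322/7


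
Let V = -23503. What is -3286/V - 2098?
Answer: -49306008/23503 ≈ -2097.9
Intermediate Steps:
-3286/V - 2098 = -3286/(-23503) - 2098 = -3286*(-1/23503) - 2098 = 3286/23503 - 2098 = -49306008/23503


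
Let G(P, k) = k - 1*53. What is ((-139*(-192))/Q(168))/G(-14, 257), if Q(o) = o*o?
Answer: 139/29988 ≈ 0.0046352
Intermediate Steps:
Q(o) = o²
G(P, k) = -53 + k (G(P, k) = k - 53 = -53 + k)
((-139*(-192))/Q(168))/G(-14, 257) = ((-139*(-192))/(168²))/(-53 + 257) = (26688/28224)/204 = (26688*(1/28224))*(1/204) = (139/147)*(1/204) = 139/29988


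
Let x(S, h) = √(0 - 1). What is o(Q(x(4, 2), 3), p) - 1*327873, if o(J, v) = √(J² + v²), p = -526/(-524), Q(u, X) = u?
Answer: -327873 + 5*√21/262 ≈ -3.2787e+5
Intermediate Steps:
x(S, h) = I (x(S, h) = √(-1) = I)
p = 263/262 (p = -526*(-1/524) = 263/262 ≈ 1.0038)
o(Q(x(4, 2), 3), p) - 1*327873 = √(I² + (263/262)²) - 1*327873 = √(-1 + 69169/68644) - 327873 = √(525/68644) - 327873 = 5*√21/262 - 327873 = -327873 + 5*√21/262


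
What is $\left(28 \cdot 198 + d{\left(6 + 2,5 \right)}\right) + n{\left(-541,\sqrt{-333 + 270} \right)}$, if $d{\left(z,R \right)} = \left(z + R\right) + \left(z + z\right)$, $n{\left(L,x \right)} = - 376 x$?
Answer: $5573 - 1128 i \sqrt{7} \approx 5573.0 - 2984.4 i$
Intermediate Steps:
$d{\left(z,R \right)} = R + 3 z$ ($d{\left(z,R \right)} = \left(R + z\right) + 2 z = R + 3 z$)
$\left(28 \cdot 198 + d{\left(6 + 2,5 \right)}\right) + n{\left(-541,\sqrt{-333 + 270} \right)} = \left(28 \cdot 198 + \left(5 + 3 \left(6 + 2\right)\right)\right) - 376 \sqrt{-333 + 270} = \left(5544 + \left(5 + 3 \cdot 8\right)\right) - 376 \sqrt{-63} = \left(5544 + \left(5 + 24\right)\right) - 376 \cdot 3 i \sqrt{7} = \left(5544 + 29\right) - 1128 i \sqrt{7} = 5573 - 1128 i \sqrt{7}$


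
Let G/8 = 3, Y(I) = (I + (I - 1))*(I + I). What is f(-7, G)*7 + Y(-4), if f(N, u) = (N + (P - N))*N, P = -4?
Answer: 268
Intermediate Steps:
Y(I) = 2*I*(-1 + 2*I) (Y(I) = (I + (-1 + I))*(2*I) = (-1 + 2*I)*(2*I) = 2*I*(-1 + 2*I))
G = 24 (G = 8*3 = 24)
f(N, u) = -4*N (f(N, u) = (N + (-4 - N))*N = -4*N)
f(-7, G)*7 + Y(-4) = -4*(-7)*7 + 2*(-4)*(-1 + 2*(-4)) = 28*7 + 2*(-4)*(-1 - 8) = 196 + 2*(-4)*(-9) = 196 + 72 = 268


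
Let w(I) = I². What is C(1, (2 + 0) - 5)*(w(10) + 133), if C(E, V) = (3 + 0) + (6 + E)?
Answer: 2330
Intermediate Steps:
C(E, V) = 9 + E (C(E, V) = 3 + (6 + E) = 9 + E)
C(1, (2 + 0) - 5)*(w(10) + 133) = (9 + 1)*(10² + 133) = 10*(100 + 133) = 10*233 = 2330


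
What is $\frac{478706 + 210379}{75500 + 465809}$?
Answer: $\frac{689085}{541309} \approx 1.273$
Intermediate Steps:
$\frac{478706 + 210379}{75500 + 465809} = \frac{689085}{541309}$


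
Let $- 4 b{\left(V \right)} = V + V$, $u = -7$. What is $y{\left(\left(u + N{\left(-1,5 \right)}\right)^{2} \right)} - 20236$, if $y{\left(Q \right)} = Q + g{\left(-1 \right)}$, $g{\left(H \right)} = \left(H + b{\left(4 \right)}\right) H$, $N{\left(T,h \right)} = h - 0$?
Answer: $-20229$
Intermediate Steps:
$b{\left(V \right)} = - \frac{V}{2}$ ($b{\left(V \right)} = - \frac{V + V}{4} = - \frac{2 V}{4} = - \frac{V}{2}$)
$N{\left(T,h \right)} = h$ ($N{\left(T,h \right)} = h + 0 = h$)
$g{\left(H \right)} = H \left(-2 + H\right)$ ($g{\left(H \right)} = \left(H - 2\right) H = \left(-2 + H\right) H = H \left(-2 + H\right)$)
$y{\left(Q \right)} = 3 + Q$ ($y{\left(Q \right)} = Q - \left(-2 - 1\right) = Q - -3 = Q + 3 = 3 + Q$)
$y{\left(\left(u + N{\left(-1,5 \right)}\right)^{2} \right)} - 20236 = \left(3 + \left(-7 + 5\right)^{2}\right) - 20236 = \left(3 + \left(-2\right)^{2}\right) - 20236 = \left(3 + 4\right) - 20236 = 7 - 20236 = -20229$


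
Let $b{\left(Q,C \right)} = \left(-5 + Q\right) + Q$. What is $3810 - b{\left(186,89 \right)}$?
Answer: $3443$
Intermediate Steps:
$b{\left(Q,C \right)} = -5 + 2 Q$
$3810 - b{\left(186,89 \right)} = 3810 - \left(-5 + 2 \cdot 186\right) = 3810 - \left(-5 + 372\right) = 3810 - 367 = 3443$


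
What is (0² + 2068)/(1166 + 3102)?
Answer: 47/97 ≈ 0.48454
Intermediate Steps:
(0² + 2068)/(1166 + 3102) = (0 + 2068)/4268 = 2068*(1/4268) = 47/97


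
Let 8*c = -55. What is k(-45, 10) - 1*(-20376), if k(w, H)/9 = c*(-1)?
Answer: 163503/8 ≈ 20438.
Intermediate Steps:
c = -55/8 (c = (1/8)*(-55) = -55/8 ≈ -6.8750)
k(w, H) = 495/8 (k(w, H) = 9*(-55/8*(-1)) = 9*(55/8) = 495/8)
k(-45, 10) - 1*(-20376) = 495/8 - 1*(-20376) = 495/8 + 20376 = 163503/8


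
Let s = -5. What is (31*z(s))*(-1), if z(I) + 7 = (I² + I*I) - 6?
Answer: -1147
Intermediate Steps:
z(I) = -13 + 2*I² (z(I) = -7 + ((I² + I*I) - 6) = -7 + ((I² + I²) - 6) = -7 + (2*I² - 6) = -7 + (-6 + 2*I²) = -13 + 2*I²)
(31*z(s))*(-1) = (31*(-13 + 2*(-5)²))*(-1) = (31*(-13 + 2*25))*(-1) = (31*(-13 + 50))*(-1) = (31*37)*(-1) = 1147*(-1) = -1147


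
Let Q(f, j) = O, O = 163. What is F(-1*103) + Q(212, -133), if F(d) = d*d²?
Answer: -1092564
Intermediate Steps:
Q(f, j) = 163
F(d) = d³
F(-1*103) + Q(212, -133) = (-1*103)³ + 163 = (-103)³ + 163 = -1092727 + 163 = -1092564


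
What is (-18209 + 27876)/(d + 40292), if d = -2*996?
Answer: 9667/38300 ≈ 0.25240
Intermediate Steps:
d = -1992
(-18209 + 27876)/(d + 40292) = (-18209 + 27876)/(-1992 + 40292) = 9667/38300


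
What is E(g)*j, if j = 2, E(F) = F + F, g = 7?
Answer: 28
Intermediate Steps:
E(F) = 2*F
E(g)*j = (2*7)*2 = 14*2 = 28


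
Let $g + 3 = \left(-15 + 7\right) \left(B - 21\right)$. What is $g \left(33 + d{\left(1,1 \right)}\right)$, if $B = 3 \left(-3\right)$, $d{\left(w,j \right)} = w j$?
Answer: $8058$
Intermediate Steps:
$d{\left(w,j \right)} = j w$
$B = -9$
$g = 237$ ($g = -3 + \left(-15 + 7\right) \left(-9 - 21\right) = -3 - -240 = -3 + 240 = 237$)
$g \left(33 + d{\left(1,1 \right)}\right) = 237 \left(33 + 1 \cdot 1\right) = 237 \left(33 + 1\right) = 237 \cdot 34 = 8058$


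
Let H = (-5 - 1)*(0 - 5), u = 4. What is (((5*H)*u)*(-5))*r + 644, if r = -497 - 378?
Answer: 2625644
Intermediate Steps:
H = 30 (H = -6*(-5) = 30)
r = -875
(((5*H)*u)*(-5))*r + 644 = (((5*30)*4)*(-5))*(-875) + 644 = ((150*4)*(-5))*(-875) + 644 = (600*(-5))*(-875) + 644 = -3000*(-875) + 644 = 2625000 + 644 = 2625644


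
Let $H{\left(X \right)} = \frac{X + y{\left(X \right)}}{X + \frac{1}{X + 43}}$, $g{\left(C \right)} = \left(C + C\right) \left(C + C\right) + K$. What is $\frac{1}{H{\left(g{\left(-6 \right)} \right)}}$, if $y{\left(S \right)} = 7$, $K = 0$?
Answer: $\frac{26929}{28237} \approx 0.95368$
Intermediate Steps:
$g{\left(C \right)} = 4 C^{2}$ ($g{\left(C \right)} = \left(C + C\right) \left(C + C\right) + 0 = 2 C 2 C + 0 = 4 C^{2} + 0 = 4 C^{2}$)
$H{\left(X \right)} = \frac{7 + X}{X + \frac{1}{43 + X}}$ ($H{\left(X \right)} = \frac{X + 7}{X + \frac{1}{X + 43}} = \frac{7 + X}{X + \frac{1}{43 + X}}$)
$\frac{1}{H{\left(g{\left(-6 \right)} \right)}} = \frac{1}{\frac{1}{1 + \left(4 \left(-6\right)^{2}\right)^{2} + 43 \cdot 4 \left(-6\right)^{2}} \left(301 + \left(4 \left(-6\right)^{2}\right)^{2} + 50 \cdot 4 \left(-6\right)^{2}\right)} = \frac{1}{\frac{1}{1 + \left(4 \cdot 36\right)^{2} + 43 \cdot 4 \cdot 36} \left(301 + \left(4 \cdot 36\right)^{2} + 50 \cdot 4 \cdot 36\right)} = \frac{1}{\frac{1}{1 + 144^{2} + 43 \cdot 144} \left(301 + 144^{2} + 50 \cdot 144\right)} = \frac{1}{\frac{1}{1 + 20736 + 6192} \left(301 + 20736 + 7200\right)} = \frac{1}{\frac{1}{26929} \cdot 28237} = \frac{1}{\frac{28237}{26929}} = \frac{26929}{28237}$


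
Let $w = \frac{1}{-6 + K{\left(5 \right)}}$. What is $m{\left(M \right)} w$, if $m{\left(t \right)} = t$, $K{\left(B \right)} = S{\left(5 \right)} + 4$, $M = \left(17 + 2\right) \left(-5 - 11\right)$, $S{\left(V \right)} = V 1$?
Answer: $- \frac{304}{3} \approx -101.33$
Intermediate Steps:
$S{\left(V \right)} = V$
$M = -304$ ($M = 19 \left(-16\right) = -304$)
$K{\left(B \right)} = 9$ ($K{\left(B \right)} = 5 + 4 = 9$)
$w = \frac{1}{3}$ ($w = \frac{1}{-6 + 9} = \frac{1}{3} \approx 0.33333$)
$m{\left(M \right)} w = \left(-304\right) \frac{1}{3} = - \frac{304}{3}$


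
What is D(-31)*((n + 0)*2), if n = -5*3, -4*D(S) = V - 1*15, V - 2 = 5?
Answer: -60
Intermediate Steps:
V = 7 (V = 2 + 5 = 7)
D(S) = 2 (D(S) = -(7 - 1*15)/4 = -(7 - 15)/4 = -¼*(-8) = 2)
n = -15
D(-31)*((n + 0)*2) = 2*((-15 + 0)*2) = 2*(-15*2) = 2*(-30) = -60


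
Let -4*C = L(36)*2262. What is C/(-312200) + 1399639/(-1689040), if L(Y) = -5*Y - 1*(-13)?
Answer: -931996406/823934825 ≈ -1.1312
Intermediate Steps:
L(Y) = 13 - 5*Y (L(Y) = -5*Y + 13 = 13 - 5*Y)
C = 188877/2 (C = -(13 - 5*36)*2262/4 = -(13 - 180)*2262/4 = -(-167)*2262/4 = -1/4*(-377754) = 188877/2 ≈ 94439.)
C/(-312200) + 1399639/(-1689040) = (188877/2)/(-312200) + 1399639/(-1689040) = (188877/2)*(-1/312200) + 1399639*(-1/1689040) = -188877/624400 - 1399639/1689040 = -931996406/823934825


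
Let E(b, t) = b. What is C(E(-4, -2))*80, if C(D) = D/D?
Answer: 80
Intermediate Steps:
C(D) = 1
C(E(-4, -2))*80 = 1*80 = 80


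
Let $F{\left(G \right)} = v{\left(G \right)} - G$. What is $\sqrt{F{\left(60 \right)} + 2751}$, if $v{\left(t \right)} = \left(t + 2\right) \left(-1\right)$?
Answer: $\sqrt{2629} \approx 51.274$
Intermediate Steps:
$v{\left(t \right)} = -2 - t$ ($v{\left(t \right)} = \left(2 + t\right) \left(-1\right) = -2 - t$)
$F{\left(G \right)} = -2 - 2 G$ ($F{\left(G \right)} = \left(-2 - G\right) - G = -2 - 2 G$)
$\sqrt{F{\left(60 \right)} + 2751} = \sqrt{\left(-2 - 120\right) + 2751} = \sqrt{-122 + 2751} = \sqrt{2629}$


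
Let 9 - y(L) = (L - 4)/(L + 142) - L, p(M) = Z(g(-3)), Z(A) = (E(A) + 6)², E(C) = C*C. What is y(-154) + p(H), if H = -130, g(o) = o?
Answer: 401/6 ≈ 66.833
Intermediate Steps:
E(C) = C²
Z(A) = (6 + A²)² (Z(A) = (A² + 6)² = (6 + A²)²)
p(M) = 225 (p(M) = (6 + (-3)²)² = (6 + 9)² = 15² = 225)
y(L) = 9 + L - (-4 + L)/(142 + L) (y(L) = 9 - ((L - 4)/(L + 142) - L) = 9 - ((-4 + L)/(142 + L) - L) = 9 - (-L + (-4 + L)/(142 + L)) = 9 + (L - (-4 + L)/(142 + L)) = 9 + L - (-4 + L)/(142 + L))
y(-154) + p(H) = (1282 + (-154)² + 150*(-154))/(142 - 154) + 225 = (1282 + 23716 - 23100)/(-12) + 225 = -1/12*1898 + 225 = -949/6 + 225 = 401/6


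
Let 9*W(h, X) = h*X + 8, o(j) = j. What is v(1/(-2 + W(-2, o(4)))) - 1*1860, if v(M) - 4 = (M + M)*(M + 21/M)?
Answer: -3627/2 ≈ -1813.5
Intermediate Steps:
W(h, X) = 8/9 + X*h/9 (W(h, X) = (h*X + 8)/9 = (X*h + 8)/9 = (8 + X*h)/9 = 8/9 + X*h/9)
v(M) = 4 + 2*M*(M + 21/M) (v(M) = 4 + (M + M)*(M + 21/M) = 4 + (2*M)*(M + 21/M) = 4 + 2*M*(M + 21/M))
v(1/(-2 + W(-2, o(4)))) - 1*1860 = (46 + 2*(1/(-2 + (8/9 + (⅑)*4*(-2))))²) - 1*1860 = (46 + 2*(1/(-2 + (8/9 - 8/9)))²) - 1860 = (46 + 2*(1/(-2 + 0))²) - 1860 = (46 + 2*(1/(-2))²) - 1860 = (46 + 2*(-½)²) - 1860 = (46 + 2*(¼)) - 1860 = (46 + ½) - 1860 = 93/2 - 1860 = -3627/2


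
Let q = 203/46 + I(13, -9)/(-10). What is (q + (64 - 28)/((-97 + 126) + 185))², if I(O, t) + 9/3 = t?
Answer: 20242744729/605652100 ≈ 33.423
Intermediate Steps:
I(O, t) = -3 + t
q = 1291/230 (q = 203/46 + (-3 - 9)/(-10) = 203*(1/46) - 12*(-⅒) = 203/46 + 6/5 = 1291/230 ≈ 5.6130)
(q + (64 - 28)/((-97 + 126) + 185))² = (1291/230 + (64 - 28)/((-97 + 126) + 185))² = (1291/230 + 36/(29 + 185))² = (1291/230 + 36/214)² = (1291/230 + 36*(1/214))² = (1291/230 + 18/107)² = (142277/24610)² = 20242744729/605652100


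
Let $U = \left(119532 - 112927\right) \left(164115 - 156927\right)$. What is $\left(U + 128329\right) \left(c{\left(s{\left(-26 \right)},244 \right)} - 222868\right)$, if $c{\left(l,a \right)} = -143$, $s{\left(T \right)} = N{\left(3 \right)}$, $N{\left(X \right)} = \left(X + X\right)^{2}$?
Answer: $-10616454042759$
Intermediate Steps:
$N{\left(X \right)} = 4 X^{2}$ ($N{\left(X \right)} = \left(2 X\right)^{2} = 4 X^{2}$)
$s{\left(T \right)} = 36$ ($s{\left(T \right)} = 4 \cdot 3^{2} = 4 \cdot 9 = 36$)
$U = 47476740$ ($U = 6605 \cdot 7188 = 47476740$)
$\left(U + 128329\right) \left(c{\left(s{\left(-26 \right)},244 \right)} - 222868\right) = \left(47476740 + 128329\right) \left(-143 - 222868\right) = 47605069 \left(-223011\right) = -10616454042759$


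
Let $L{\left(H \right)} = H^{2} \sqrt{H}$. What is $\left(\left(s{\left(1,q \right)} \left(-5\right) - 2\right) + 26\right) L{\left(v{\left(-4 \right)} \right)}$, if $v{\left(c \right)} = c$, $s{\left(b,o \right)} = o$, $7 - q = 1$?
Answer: $- 192 i \approx - 192.0 i$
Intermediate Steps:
$q = 6$ ($q = 7 - 1 = 6$)
$L{\left(H \right)} = H^{\frac{5}{2}}$
$\left(\left(s{\left(1,q \right)} \left(-5\right) - 2\right) + 26\right) L{\left(v{\left(-4 \right)} \right)} = \left(\left(6 \left(-5\right) - 2\right) + 26\right) \left(-4\right)^{\frac{5}{2}} = \left(\left(-30 - 2\right) + 26\right) 32 i = \left(-32 + 26\right) 32 i = - 6 \cdot 32 i = - 192 i$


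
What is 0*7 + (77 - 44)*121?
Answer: 3993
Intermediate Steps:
0*7 + (77 - 44)*121 = 0 + 33*121 = 0 + 3993 = 3993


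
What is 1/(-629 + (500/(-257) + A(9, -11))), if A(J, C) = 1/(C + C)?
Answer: -5654/3567623 ≈ -0.0015848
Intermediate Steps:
A(J, C) = 1/(2*C)
1/(-629 + (500/(-257) + A(9, -11))) = 1/(-629 + (500/(-257) + (½)/(-11))) = 1/(-629 + (500*(-1/257) + (½)*(-1/11))) = 1/(-629 + (-500/257 - 1/22)) = 1/(-629 - 11257/5654) = 1/(-3567623/5654) = -5654/3567623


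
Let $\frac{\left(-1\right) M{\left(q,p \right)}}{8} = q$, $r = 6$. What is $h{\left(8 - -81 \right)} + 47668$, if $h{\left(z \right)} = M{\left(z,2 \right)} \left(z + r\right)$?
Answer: $-19972$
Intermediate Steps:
$M{\left(q,p \right)} = - 8 q$
$h{\left(z \right)} = - 8 z \left(6 + z\right)$ ($h{\left(z \right)} = - 8 z \left(z + 6\right) = - 8 z \left(6 + z\right)$)
$h{\left(8 - -81 \right)} + 47668 = - 8 \left(8 - -81\right) \left(6 + \left(8 - -81\right)\right) + 47668 = - 8 \left(8 + 81\right) \left(6 + \left(8 + 81\right)\right) + 47668 = \left(-8\right) 89 \left(6 + 89\right) + 47668 = \left(-8\right) 89 \cdot 95 + 47668 = -67640 + 47668 = -19972$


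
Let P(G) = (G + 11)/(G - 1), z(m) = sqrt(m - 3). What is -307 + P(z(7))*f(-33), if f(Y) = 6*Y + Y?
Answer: -3310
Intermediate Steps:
z(m) = sqrt(-3 + m)
f(Y) = 7*Y
P(G) = (11 + G)/(-1 + G)
-307 + P(z(7))*f(-33) = -307 + ((11 + sqrt(-3 + 7))/(-1 + sqrt(-3 + 7)))*(7*(-33)) = -307 + ((11 + sqrt(4))/(-1 + sqrt(4)))*(-231) = -307 + ((11 + 2)/(-1 + 2))*(-231) = -307 + (13/1)*(-231) = -307 + (1*13)*(-231) = -307 + 13*(-231) = -307 - 3003 = -3310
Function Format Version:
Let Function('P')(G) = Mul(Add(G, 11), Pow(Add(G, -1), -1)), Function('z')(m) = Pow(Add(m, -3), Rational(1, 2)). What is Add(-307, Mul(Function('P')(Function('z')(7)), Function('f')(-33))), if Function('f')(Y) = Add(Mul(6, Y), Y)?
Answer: -3310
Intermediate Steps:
Function('z')(m) = Pow(Add(-3, m), Rational(1, 2))
Function('f')(Y) = Mul(7, Y)
Function('P')(G) = Mul(Pow(Add(-1, G), -1), Add(11, G)) (Function('P')(G) = Mul(Add(11, G), Pow(Add(-1, G), -1)) = Mul(Pow(Add(-1, G), -1), Add(11, G)))
Add(-307, Mul(Function('P')(Function('z')(7)), Function('f')(-33))) = Add(-307, Mul(Mul(Pow(Add(-1, Pow(Add(-3, 7), Rational(1, 2))), -1), Add(11, Pow(Add(-3, 7), Rational(1, 2)))), Mul(7, -33))) = Add(-307, Mul(Mul(Pow(Add(-1, Pow(4, Rational(1, 2))), -1), Add(11, Pow(4, Rational(1, 2)))), -231)) = Add(-307, Mul(Mul(Pow(Add(-1, 2), -1), Add(11, 2)), -231)) = Add(-307, Mul(Mul(Pow(1, -1), 13), -231)) = Add(-307, Mul(Mul(1, 13), -231)) = Add(-307, Mul(13, -231)) = Add(-307, -3003) = -3310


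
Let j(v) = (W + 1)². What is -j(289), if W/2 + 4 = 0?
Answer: -49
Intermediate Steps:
W = -8 (W = -8 + 2*0 = -8 + 0 = -8)
j(v) = 49 (j(v) = (-8 + 1)² = (-7)² = 49)
-j(289) = -1*49 = -49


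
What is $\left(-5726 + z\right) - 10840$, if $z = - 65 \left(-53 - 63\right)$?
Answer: $-9026$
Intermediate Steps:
$z = 7540$ ($z = \left(-65\right) \left(-116\right) = 7540$)
$\left(-5726 + z\right) - 10840 = \left(-5726 + 7540\right) - 10840 = 1814 - 10840 = -9026$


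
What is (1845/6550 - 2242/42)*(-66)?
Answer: 16068371/4585 ≈ 3504.6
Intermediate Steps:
(1845/6550 - 2242/42)*(-66) = (1845*(1/6550) - 2242*1/42)*(-66) = (369/1310 - 1121/21)*(-66) = -1460761/27510*(-66) = 16068371/4585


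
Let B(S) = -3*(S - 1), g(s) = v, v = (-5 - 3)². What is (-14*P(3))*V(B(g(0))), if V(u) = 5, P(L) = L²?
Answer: -630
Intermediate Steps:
v = 64 (v = (-8)² = 64)
g(s) = 64
B(S) = 3 - 3*S (B(S) = -3*(-1 + S) = 3 - 3*S)
(-14*P(3))*V(B(g(0))) = -14*3²*5 = -14*9*5 = -126*5 = -630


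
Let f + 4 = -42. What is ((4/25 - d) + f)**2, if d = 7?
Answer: 1745041/625 ≈ 2792.1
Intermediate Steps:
f = -46 (f = -4 - 42 = -46)
((4/25 - d) + f)**2 = ((4/25 - 1*7) - 46)**2 = ((4*(1/25) - 7) - 46)**2 = ((4/25 - 7) - 46)**2 = (-171/25 - 46)**2 = (-1321/25)**2 = 1745041/625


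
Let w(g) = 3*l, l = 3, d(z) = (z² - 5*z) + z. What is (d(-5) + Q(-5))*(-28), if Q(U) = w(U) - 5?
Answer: -1372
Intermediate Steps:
d(z) = z² - 4*z
w(g) = 9 (w(g) = 3*3 = 9)
Q(U) = 4 (Q(U) = 9 - 5 = 4)
(d(-5) + Q(-5))*(-28) = (-5*(-4 - 5) + 4)*(-28) = (-5*(-9) + 4)*(-28) = (45 + 4)*(-28) = 49*(-28) = -1372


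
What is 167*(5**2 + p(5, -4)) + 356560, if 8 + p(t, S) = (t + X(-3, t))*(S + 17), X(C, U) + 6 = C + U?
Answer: 361570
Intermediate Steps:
X(C, U) = -6 + C + U (X(C, U) = -6 + (C + U) = -6 + C + U)
p(t, S) = -8 + (-9 + 2*t)*(17 + S) (p(t, S) = -8 + (t + (-6 - 3 + t))*(S + 17) = -8 + (t + (-9 + t))*(17 + S) = -8 + (-9 + 2*t)*(17 + S))
167*(5**2 + p(5, -4)) + 356560 = 167*(5**2 + (-161 + 34*5 - 4*5 - 4*(-9 + 5))) + 356560 = 167*(25 + (-161 + 170 - 20 - 4*(-4))) + 356560 = 167*(25 + (-161 + 170 - 20 + 16)) + 356560 = 167*(25 + 5) + 356560 = 167*30 + 356560 = 5010 + 356560 = 361570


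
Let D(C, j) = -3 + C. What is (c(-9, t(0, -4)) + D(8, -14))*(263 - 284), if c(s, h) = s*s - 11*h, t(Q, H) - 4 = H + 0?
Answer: -1806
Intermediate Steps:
t(Q, H) = 4 + H (t(Q, H) = 4 + (H + 0) = 4 + H)
c(s, h) = s² - 11*h
(c(-9, t(0, -4)) + D(8, -14))*(263 - 284) = (((-9)² - 11*(4 - 4)) + (-3 + 8))*(263 - 284) = ((81 - 11*0) + 5)*(-21) = ((81 + 0) + 5)*(-21) = (81 + 5)*(-21) = 86*(-21) = -1806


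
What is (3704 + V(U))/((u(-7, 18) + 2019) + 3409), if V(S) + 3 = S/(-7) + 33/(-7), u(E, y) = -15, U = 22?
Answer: 25852/37891 ≈ 0.68227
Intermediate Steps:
V(S) = -54/7 - S/7 (V(S) = -3 + (S/(-7) + 33/(-7)) = -3 + (S*(-⅐) + 33*(-⅐)) = -3 + (-S/7 - 33/7) = -3 + (-33/7 - S/7) = -54/7 - S/7)
(3704 + V(U))/((u(-7, 18) + 2019) + 3409) = (3704 + (-54/7 - ⅐*22))/((-15 + 2019) + 3409) = (3704 + (-54/7 - 22/7))/(2004 + 3409) = (3704 - 76/7)/5413 = (25852/7)*(1/5413) = 25852/37891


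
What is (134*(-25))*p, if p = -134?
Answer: 448900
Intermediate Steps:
(134*(-25))*p = (134*(-25))*(-134) = -3350*(-134) = 448900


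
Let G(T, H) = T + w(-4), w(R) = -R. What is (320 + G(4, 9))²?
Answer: 107584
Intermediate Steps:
G(T, H) = 4 + T (G(T, H) = T - 1*(-4) = T + 4 = 4 + T)
(320 + G(4, 9))² = (320 + (4 + 4))² = (320 + 8)² = 328² = 107584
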